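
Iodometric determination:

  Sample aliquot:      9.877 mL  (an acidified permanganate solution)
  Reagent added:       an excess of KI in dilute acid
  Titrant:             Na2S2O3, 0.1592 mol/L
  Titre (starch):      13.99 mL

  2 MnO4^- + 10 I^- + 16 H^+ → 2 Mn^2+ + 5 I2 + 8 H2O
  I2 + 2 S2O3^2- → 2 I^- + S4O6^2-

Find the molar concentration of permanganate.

0.04510 mol/L

n(S2O3^2-) = 0.01399 × 0.1592 = 2.227 × 10^-3 mol
n(I2) = n(S2O3^2-)/2 = 1.114 × 10^-3 mol
From the 2:5 ratio, n(MnO4^-) in the aliquot = 2/5 × 1.114 × 10^-3 = 4.454 × 10^-4 mol
[MnO4^-] = 4.454 × 10^-4 / 0.009877 = 0.04510 mol/L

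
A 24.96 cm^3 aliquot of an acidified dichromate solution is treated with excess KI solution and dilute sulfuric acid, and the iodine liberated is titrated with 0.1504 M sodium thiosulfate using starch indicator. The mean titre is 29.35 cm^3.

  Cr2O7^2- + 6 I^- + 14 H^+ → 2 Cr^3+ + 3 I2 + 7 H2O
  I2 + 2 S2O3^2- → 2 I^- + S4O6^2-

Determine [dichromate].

n(S2O3^2-) = 0.02935 × 0.1504 = 4.414 × 10^-3 mol
n(I2) = n(S2O3^2-)/2 = 2.207 × 10^-3 mol
From the 1:3 ratio, n(Cr2O7^2-) in the aliquot = 1/3 × 2.207 × 10^-3 = 7.357 × 10^-4 mol
[Cr2O7^2-] = 7.357 × 10^-4 / 0.02496 = 0.02948 mol/L

0.02948 M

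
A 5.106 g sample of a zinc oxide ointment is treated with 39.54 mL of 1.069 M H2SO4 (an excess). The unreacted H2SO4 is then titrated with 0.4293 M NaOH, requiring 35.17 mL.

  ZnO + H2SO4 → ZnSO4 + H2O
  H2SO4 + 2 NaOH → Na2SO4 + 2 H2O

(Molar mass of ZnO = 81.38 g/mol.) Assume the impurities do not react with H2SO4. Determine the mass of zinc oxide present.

2.825 g

n(H2SO4) added = 0.03954 × 1.069 = 0.04227 mol
n(NaOH) used in back-titration = 0.03517 × 0.4293 = 0.01510 mol
From the 1:2 ratio, n(H2SO4) left over = 1/2 × 0.01510 = 7.549 × 10^-3 mol
n(H2SO4) consumed by analyte = 0.04227 − 7.549 × 10^-3 = 0.03472 mol
n(ZnO) = 0.03472 mol (1:1 ratio)
mass of ZnO = 0.03472 × 81.38 = 2.825 g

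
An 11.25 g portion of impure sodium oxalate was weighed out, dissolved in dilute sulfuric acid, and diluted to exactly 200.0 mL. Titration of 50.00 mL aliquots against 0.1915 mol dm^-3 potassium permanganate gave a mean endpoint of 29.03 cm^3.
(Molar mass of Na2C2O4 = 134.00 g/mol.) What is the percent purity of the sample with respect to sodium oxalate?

66.22 %

2 MnO4^- + 5 C2O4^2- + 16 H^+ → 2 Mn^2+ + 10 CO2 + 8 H2O
n(KMnO4) per titration = 0.02903 × 0.1915 = 5.559 × 10^-3 mol
From the 5:2 ratio, n(Na2C2O4) in each aliquot = 5/2 × 5.559 × 10^-3 = 0.01390 mol
n(Na2C2O4) in the whole flask = 0.01390 × 200.0/50.00 = 0.05559 mol
mass of Na2C2O4 = 0.05559 × 134.00 = 7.449 g
% Na2C2O4 = 7.449 / 11.25 × 100 = 66.22 %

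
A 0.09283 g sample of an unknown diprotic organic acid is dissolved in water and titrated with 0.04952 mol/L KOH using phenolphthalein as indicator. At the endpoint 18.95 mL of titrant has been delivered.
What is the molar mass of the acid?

197.8 g/mol

n(KOH) = 0.01895 L × 0.04952 mol/L = 9.384 × 10^-4 mol
From the 1:2 ratio, n(H2A) = 1/2 × 9.384 × 10^-4 = 4.692 × 10^-4 mol
M = m / n = 0.09283 g / 4.692 × 10^-4 mol = 197.8 g/mol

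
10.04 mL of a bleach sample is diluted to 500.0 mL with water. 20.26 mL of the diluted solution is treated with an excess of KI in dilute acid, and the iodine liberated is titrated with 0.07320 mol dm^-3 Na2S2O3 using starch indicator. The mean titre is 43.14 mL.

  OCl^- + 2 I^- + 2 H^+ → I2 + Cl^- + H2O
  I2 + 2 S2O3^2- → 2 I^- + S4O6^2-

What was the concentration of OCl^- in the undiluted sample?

3.881 mol/L

n(S2O3^2-) = 0.04314 × 0.07320 = 3.158 × 10^-3 mol
n(I2) = n(S2O3^2-)/2 = 1.579 × 10^-3 mol
n(OCl^-) in the aliquot = 1.579 × 10^-3 mol (1:1 ratio)
[OCl^-]_dilute = 1.579 × 10^-3 / 0.02026 = 0.07793 mol/L
[OCl^-]_original = 0.07793 × 500.0/10.04 = 3.881 mol/L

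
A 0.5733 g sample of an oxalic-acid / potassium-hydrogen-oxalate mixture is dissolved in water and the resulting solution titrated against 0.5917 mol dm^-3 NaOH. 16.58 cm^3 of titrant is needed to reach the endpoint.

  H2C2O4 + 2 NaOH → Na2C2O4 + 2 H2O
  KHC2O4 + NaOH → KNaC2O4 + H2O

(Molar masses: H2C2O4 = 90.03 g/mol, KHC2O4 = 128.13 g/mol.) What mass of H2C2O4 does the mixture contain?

n(NaOH) = 0.01658 × 0.5917 = 9.810 × 10^-3 mol
Let x = n(H2C2O4), y = n(KHC2O4).
Titrant: 2x + 1y = 9.810 × 10^-3;  mass: 90.03x + 128.13y = 0.5733
Solving, x = 4.113 × 10^-3 mol, y = 1.584 × 10^-3 mol
mass of H2C2O4 = 4.113 × 10^-3 × 90.03 = 0.3703 g

0.3703 g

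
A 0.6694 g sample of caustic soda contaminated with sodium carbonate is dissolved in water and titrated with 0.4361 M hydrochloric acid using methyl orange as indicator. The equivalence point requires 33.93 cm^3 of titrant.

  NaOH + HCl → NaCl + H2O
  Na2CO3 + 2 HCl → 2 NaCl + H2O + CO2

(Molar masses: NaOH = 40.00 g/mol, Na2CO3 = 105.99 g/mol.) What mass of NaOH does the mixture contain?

n(HCl) = 0.03393 × 0.4361 = 0.01480 mol
Let x = n(NaOH), y = n(Na2CO3).
Titrant: 1x + 2y = 0.01480;  mass: 40.00x + 105.99y = 0.6694
Solving, x = 8.831 × 10^-3 mol, y = 2.983 × 10^-3 mol
mass of NaOH = 8.831 × 10^-3 × 40.00 = 0.3532 g

0.3532 g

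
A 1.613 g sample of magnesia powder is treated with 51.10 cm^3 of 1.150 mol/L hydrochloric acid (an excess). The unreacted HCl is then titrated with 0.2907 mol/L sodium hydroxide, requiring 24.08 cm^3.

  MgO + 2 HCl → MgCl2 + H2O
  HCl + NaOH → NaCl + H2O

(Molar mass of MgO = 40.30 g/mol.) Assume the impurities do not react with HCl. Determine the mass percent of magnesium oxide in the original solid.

n(HCl) added = 0.05110 × 1.150 = 0.05876 mol
n(NaOH) used in back-titration = 0.02408 × 0.2907 = 7.000 × 10^-3 mol
n(HCl) left over = 7.000 × 10^-3 mol (1:1 ratio)
n(HCl) consumed by analyte = 0.05876 − 7.000 × 10^-3 = 0.05176 mol
From the 1:2 ratio, n(MgO) = 1/2 × 0.05176 = 0.02588 mol
mass of MgO = 0.02588 × 40.30 = 1.043 g
% MgO = 1.043 / 1.613 × 100 = 64.67 %

64.67 %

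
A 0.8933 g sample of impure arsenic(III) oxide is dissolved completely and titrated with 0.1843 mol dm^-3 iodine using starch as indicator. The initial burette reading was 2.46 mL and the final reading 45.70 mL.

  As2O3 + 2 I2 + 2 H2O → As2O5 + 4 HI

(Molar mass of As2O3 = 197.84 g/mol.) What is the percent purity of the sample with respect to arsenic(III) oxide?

88.25 %

n(I2) = 0.04324 L × 0.1843 mol/L = 7.969 × 10^-3 mol
From the 1:2 ratio, n(As2O3) = 1/2 × 7.969 × 10^-3 = 3.985 × 10^-3 mol
mass of As2O3 = 3.985 × 10^-3 × 197.84 g/mol = 0.7883 g
% As2O3 = 0.7883 / 0.8933 × 100 = 88.25 %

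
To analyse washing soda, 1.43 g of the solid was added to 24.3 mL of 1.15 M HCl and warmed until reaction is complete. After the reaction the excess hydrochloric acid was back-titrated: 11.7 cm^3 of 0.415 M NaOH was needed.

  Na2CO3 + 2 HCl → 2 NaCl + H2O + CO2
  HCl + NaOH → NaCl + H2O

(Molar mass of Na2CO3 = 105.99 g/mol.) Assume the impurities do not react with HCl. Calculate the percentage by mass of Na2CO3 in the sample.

85.6 %

n(HCl) added = 0.0243 × 1.15 = 0.0279 mol
n(NaOH) used in back-titration = 0.0117 × 0.415 = 4.86 × 10^-3 mol
n(HCl) left over = 4.86 × 10^-3 mol (1:1 ratio)
n(HCl) consumed by analyte = 0.0279 − 4.86 × 10^-3 = 0.0231 mol
From the 1:2 ratio, n(Na2CO3) = 1/2 × 0.0231 = 0.0115 mol
mass of Na2CO3 = 0.0115 × 105.99 = 1.22 g
% Na2CO3 = 1.22 / 1.43 × 100 = 85.6 %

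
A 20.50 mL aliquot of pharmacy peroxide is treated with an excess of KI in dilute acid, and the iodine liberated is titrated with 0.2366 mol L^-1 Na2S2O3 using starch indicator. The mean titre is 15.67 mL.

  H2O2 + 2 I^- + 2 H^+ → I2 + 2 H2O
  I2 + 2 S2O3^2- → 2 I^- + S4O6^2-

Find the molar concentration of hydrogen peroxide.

n(S2O3^2-) = 0.01567 × 0.2366 = 3.708 × 10^-3 mol
n(I2) = n(S2O3^2-)/2 = 1.854 × 10^-3 mol
n(H2O2) in the aliquot = 1.854 × 10^-3 mol (1:1 ratio)
[H2O2] = 1.854 × 10^-3 / 0.02050 = 0.09043 mol/L

0.09043 mol/L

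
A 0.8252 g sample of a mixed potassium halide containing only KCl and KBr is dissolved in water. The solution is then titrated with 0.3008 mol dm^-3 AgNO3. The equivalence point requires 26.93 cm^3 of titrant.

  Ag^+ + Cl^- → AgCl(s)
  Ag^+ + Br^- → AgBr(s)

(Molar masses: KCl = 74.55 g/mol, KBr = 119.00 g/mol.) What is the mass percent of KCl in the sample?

28.20 %

n(AgNO3) = 0.02693 × 0.3008 = 8.101 × 10^-3 mol
Let x = n(KCl), y = n(KBr).
Titrant: 1x + 1y = 8.101 × 10^-3;  mass: 74.55x + 119.00y = 0.8252
Solving, x = 3.122 × 10^-3 mol, y = 4.979 × 10^-3 mol
mass of KCl = 3.122 × 10^-3 × 74.55 = 0.2327 g
% KCl = 0.2327 / 0.8252 × 100 = 28.20 %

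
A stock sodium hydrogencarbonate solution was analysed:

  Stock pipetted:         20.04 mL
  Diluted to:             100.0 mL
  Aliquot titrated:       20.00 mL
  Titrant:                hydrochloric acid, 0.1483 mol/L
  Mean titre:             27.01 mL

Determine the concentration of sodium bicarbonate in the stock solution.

NaHCO3 + HCl → NaCl + H2O + CO2
n(HCl) = 0.02701 × 0.1483 = 4.006 × 10^-3 mol
n(NaHCO3) in the aliquot = 4.006 × 10^-3 mol (1:1 ratio)
[NaHCO3]_dilute = 4.006 × 10^-3 / 0.02000 = 0.2003 mol/L
Dilution factor = 100.0 / 20.04 = 4.990
[NaHCO3]_stock = 0.2003 × 4.990 = 0.9994 mol/L

0.9994 mol/L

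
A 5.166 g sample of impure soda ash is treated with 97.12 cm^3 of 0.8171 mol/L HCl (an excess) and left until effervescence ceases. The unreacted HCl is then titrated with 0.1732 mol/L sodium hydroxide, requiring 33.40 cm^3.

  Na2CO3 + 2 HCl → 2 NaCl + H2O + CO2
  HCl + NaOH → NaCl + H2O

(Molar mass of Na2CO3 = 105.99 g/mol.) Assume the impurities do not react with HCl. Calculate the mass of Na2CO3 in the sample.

3.899 g

n(HCl) added = 0.09712 × 0.8171 = 0.07936 mol
n(NaOH) used in back-titration = 0.03340 × 0.1732 = 5.785 × 10^-3 mol
n(HCl) left over = 5.785 × 10^-3 mol (1:1 ratio)
n(HCl) consumed by analyte = 0.07936 − 5.785 × 10^-3 = 0.07357 mol
From the 1:2 ratio, n(Na2CO3) = 1/2 × 0.07357 = 0.03679 mol
mass of Na2CO3 = 0.03679 × 105.99 = 3.899 g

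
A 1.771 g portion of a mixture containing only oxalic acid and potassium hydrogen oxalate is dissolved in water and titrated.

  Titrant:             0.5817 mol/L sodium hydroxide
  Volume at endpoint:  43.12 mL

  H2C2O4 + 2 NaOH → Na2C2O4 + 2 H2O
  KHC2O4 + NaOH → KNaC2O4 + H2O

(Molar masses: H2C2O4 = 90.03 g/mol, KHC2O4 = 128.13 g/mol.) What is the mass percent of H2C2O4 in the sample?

44.13 %

n(NaOH) = 0.04312 × 0.5817 = 0.02508 mol
Let x = n(H2C2O4), y = n(KHC2O4).
Titrant: 2x + 1y = 0.02508;  mass: 90.03x + 128.13y = 1.771
Solving, x = 8.680 × 10^-3 mol, y = 7.723 × 10^-3 mol
mass of H2C2O4 = 8.680 × 10^-3 × 90.03 = 0.7815 g
% H2C2O4 = 0.7815 / 1.771 × 100 = 44.13 %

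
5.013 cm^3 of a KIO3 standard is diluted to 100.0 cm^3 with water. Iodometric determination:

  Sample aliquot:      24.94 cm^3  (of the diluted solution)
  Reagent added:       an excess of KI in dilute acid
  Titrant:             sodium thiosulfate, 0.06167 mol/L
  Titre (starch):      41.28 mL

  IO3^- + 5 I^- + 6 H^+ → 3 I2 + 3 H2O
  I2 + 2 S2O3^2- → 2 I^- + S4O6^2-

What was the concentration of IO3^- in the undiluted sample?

0.3394 mol/L

n(S2O3^2-) = 0.04128 × 0.06167 = 2.546 × 10^-3 mol
n(I2) = n(S2O3^2-)/2 = 1.273 × 10^-3 mol
From the 1:3 ratio, n(IO3^-) in the aliquot = 1/3 × 1.273 × 10^-3 = 4.243 × 10^-4 mol
[IO3^-]_dilute = 4.243 × 10^-4 / 0.02494 = 0.01701 mol/L
[IO3^-]_original = 0.01701 × 100.0/5.013 = 0.3394 mol/L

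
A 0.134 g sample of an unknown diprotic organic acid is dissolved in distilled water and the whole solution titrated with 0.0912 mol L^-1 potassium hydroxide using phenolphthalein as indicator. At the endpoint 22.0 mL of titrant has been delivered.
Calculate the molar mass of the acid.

134 g/mol

n(KOH) = 0.0220 L × 0.0912 mol/L = 2.01 × 10^-3 mol
From the 1:2 ratio, n(H2A) = 1/2 × 2.01 × 10^-3 = 1.00 × 10^-3 mol
M = m / n = 0.134 g / 1.00 × 10^-3 mol = 134 g/mol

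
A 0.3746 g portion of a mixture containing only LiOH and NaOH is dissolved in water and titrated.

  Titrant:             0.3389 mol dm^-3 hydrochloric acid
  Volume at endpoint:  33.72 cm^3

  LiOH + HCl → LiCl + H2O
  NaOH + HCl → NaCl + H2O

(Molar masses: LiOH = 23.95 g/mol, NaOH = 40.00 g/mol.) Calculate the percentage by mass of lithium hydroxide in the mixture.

32.87 %

n(HCl) = 0.03372 × 0.3389 = 0.01143 mol
Let x = n(LiOH), y = n(NaOH).
Titrant: 1x + 1y = 0.01143;  mass: 23.95x + 40.00y = 0.3746
Solving, x = 5.141 × 10^-3 mol, y = 6.287 × 10^-3 mol
mass of LiOH = 5.141 × 10^-3 × 23.95 = 0.1231 g
% LiOH = 0.1231 / 0.3746 × 100 = 32.87 %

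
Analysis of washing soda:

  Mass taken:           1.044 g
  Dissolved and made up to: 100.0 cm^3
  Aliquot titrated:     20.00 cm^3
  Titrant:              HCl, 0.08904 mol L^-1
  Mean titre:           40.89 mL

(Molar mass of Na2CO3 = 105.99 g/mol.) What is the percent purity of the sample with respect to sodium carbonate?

Na2CO3 + 2 HCl → 2 NaCl + H2O + CO2
n(HCl) per titration = 0.04089 × 0.08904 = 3.641 × 10^-3 mol
From the 1:2 ratio, n(Na2CO3) in each aliquot = 1/2 × 3.641 × 10^-3 = 1.820 × 10^-3 mol
n(Na2CO3) in the whole flask = 1.820 × 10^-3 × 100.0/20.00 = 9.102 × 10^-3 mol
mass of Na2CO3 = 9.102 × 10^-3 × 105.99 = 0.9647 g
% Na2CO3 = 0.9647 / 1.044 × 100 = 92.41 %

92.41 %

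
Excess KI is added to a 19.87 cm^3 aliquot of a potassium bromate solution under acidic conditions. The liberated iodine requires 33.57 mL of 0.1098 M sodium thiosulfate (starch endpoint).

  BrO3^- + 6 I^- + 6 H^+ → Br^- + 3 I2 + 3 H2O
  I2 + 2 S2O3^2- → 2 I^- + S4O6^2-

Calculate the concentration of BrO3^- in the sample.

0.03092 M

n(S2O3^2-) = 0.03357 × 0.1098 = 3.686 × 10^-3 mol
n(I2) = n(S2O3^2-)/2 = 1.843 × 10^-3 mol
From the 1:3 ratio, n(BrO3^-) in the aliquot = 1/3 × 1.843 × 10^-3 = 6.143 × 10^-4 mol
[BrO3^-] = 6.143 × 10^-4 / 0.01987 = 0.03092 mol/L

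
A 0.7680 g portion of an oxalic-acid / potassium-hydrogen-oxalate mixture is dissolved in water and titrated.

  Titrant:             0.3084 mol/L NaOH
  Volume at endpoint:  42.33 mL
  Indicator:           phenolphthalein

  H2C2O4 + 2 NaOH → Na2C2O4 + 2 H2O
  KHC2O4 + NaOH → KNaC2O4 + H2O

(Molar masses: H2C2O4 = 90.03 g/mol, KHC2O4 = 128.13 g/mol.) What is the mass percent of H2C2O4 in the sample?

n(NaOH) = 0.04233 × 0.3084 = 0.01305 mol
Let x = n(H2C2O4), y = n(KHC2O4).
Titrant: 2x + 1y = 0.01305;  mass: 90.03x + 128.13y = 0.7680
Solving, x = 5.442 × 10^-3 mol, y = 2.170 × 10^-3 mol
mass of H2C2O4 = 5.442 × 10^-3 × 90.03 = 0.4900 g
% H2C2O4 = 0.4900 / 0.7680 × 100 = 63.80 %

63.80 %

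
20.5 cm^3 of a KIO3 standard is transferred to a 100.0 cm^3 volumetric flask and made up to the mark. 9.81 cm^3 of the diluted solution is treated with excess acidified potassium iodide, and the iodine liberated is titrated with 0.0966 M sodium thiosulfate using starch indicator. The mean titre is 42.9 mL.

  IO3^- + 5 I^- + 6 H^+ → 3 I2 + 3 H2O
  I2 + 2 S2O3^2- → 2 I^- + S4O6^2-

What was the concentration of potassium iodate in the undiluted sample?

0.343 M

n(S2O3^2-) = 0.0429 × 0.0966 = 4.14 × 10^-3 mol
n(I2) = n(S2O3^2-)/2 = 2.07 × 10^-3 mol
From the 1:3 ratio, n(IO3^-) in the aliquot = 1/3 × 2.07 × 10^-3 = 6.91 × 10^-4 mol
[IO3^-]_dilute = 6.91 × 10^-4 / 0.00981 = 0.0704 mol/L
[IO3^-]_original = 0.0704 × 100.0/20.5 = 0.343 mol/L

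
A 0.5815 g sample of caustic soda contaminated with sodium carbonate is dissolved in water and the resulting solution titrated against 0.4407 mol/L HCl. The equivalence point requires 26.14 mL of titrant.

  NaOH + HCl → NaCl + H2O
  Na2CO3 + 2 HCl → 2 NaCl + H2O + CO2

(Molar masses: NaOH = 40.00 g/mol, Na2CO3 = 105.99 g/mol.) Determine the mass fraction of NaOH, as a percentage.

n(HCl) = 0.02614 × 0.4407 = 0.01152 mol
Let x = n(NaOH), y = n(Na2CO3).
Titrant: 1x + 2y = 0.01152;  mass: 40.00x + 105.99y = 0.5815
Solving, x = 2.231 × 10^-3 mol, y = 4.644 × 10^-3 mol
mass of NaOH = 2.231 × 10^-3 × 40.00 = 0.08926 g
% NaOH = 0.08926 / 0.5815 × 100 = 15.35 %

15.35 %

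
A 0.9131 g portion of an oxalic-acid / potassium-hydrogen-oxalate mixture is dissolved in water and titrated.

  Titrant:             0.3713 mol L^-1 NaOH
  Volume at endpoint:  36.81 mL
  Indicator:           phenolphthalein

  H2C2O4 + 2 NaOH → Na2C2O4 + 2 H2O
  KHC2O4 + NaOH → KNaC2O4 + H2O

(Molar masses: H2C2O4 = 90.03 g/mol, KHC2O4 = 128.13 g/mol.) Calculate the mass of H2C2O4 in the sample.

n(NaOH) = 0.03681 × 0.3713 = 0.01367 mol
Let x = n(H2C2O4), y = n(KHC2O4).
Titrant: 2x + 1y = 0.01367;  mass: 90.03x + 128.13y = 0.9131
Solving, x = 5.042 × 10^-3 mol, y = 3.584 × 10^-3 mol
mass of H2C2O4 = 5.042 × 10^-3 × 90.03 = 0.4539 g

0.4539 g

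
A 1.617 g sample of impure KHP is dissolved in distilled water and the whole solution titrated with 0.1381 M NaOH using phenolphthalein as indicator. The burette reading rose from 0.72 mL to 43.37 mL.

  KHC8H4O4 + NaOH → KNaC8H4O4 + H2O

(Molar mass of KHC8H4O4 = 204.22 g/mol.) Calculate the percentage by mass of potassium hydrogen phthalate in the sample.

74.39 %

n(NaOH) = 0.04265 L × 0.1381 mol/L = 5.890 × 10^-3 mol
n(KHC8H4O4) = 5.890 × 10^-3 mol (1:1 ratio)
mass of KHC8H4O4 = 5.890 × 10^-3 × 204.22 g/mol = 1.203 g
% KHC8H4O4 = 1.203 / 1.617 × 100 = 74.39 %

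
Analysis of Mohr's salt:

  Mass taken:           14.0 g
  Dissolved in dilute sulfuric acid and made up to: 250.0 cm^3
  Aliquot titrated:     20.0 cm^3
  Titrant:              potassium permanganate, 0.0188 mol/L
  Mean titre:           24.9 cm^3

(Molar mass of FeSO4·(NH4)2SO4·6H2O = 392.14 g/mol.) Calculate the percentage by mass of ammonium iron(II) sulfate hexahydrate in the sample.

MnO4^- + 5 Fe^2+ + 8 H^+ → Mn^2+ + 5 Fe^3+ + 4 H2O
n(KMnO4) per titration = 0.0249 × 0.0188 = 4.68 × 10^-4 mol
From the 5:1 ratio, n(FeSO4·(NH4)2SO4·6H2O) in each aliquot = 5/1 × 4.68 × 10^-4 = 2.34 × 10^-3 mol
n(FeSO4·(NH4)2SO4·6H2O) in the whole flask = 2.34 × 10^-3 × 250.0/20.0 = 0.0293 mol
mass of FeSO4·(NH4)2SO4·6H2O = 0.0293 × 392.14 = 11.5 g
% FeSO4·(NH4)2SO4·6H2O = 11.5 / 14.0 × 100 = 82.0 %

82.0 %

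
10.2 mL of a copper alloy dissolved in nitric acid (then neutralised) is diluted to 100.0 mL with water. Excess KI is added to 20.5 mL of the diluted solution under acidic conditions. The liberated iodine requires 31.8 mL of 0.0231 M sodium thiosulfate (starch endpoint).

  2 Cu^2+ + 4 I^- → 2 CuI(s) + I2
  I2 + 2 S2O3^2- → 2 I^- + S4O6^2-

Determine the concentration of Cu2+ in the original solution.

0.351 M

n(S2O3^2-) = 0.0318 × 0.0231 = 7.35 × 10^-4 mol
n(I2) = n(S2O3^2-)/2 = 3.67 × 10^-4 mol
From the 2:1 ratio, n(Cu2+) in the aliquot = 2/1 × 3.67 × 10^-4 = 7.35 × 10^-4 mol
[Cu2+]_dilute = 7.35 × 10^-4 / 0.0205 = 0.0358 mol/L
[Cu2+]_original = 0.0358 × 100.0/10.2 = 0.351 mol/L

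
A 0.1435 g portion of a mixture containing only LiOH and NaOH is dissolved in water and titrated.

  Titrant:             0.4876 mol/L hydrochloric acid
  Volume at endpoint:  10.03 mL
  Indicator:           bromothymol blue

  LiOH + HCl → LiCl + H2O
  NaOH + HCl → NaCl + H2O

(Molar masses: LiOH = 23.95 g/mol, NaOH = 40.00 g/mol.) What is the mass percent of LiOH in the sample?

n(HCl) = 0.01003 × 0.4876 = 4.891 × 10^-3 mol
Let x = n(LiOH), y = n(NaOH).
Titrant: 1x + 1y = 4.891 × 10^-3;  mass: 23.95x + 40.00y = 0.1435
Solving, x = 3.248 × 10^-3 mol, y = 1.643 × 10^-3 mol
mass of LiOH = 3.248 × 10^-3 × 23.95 = 0.07778 g
% LiOH = 0.07778 / 0.1435 × 100 = 54.20 %

54.20 %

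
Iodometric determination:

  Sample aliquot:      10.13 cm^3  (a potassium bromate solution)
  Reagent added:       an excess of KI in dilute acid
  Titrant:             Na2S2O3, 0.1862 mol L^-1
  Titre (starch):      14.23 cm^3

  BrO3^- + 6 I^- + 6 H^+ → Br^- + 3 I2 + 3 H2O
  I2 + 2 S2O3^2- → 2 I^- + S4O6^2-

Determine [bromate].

0.04359 mol/L

n(S2O3^2-) = 0.01423 × 0.1862 = 2.650 × 10^-3 mol
n(I2) = n(S2O3^2-)/2 = 1.325 × 10^-3 mol
From the 1:3 ratio, n(BrO3^-) in the aliquot = 1/3 × 1.325 × 10^-3 = 4.416 × 10^-4 mol
[BrO3^-] = 4.416 × 10^-4 / 0.01013 = 0.04359 mol/L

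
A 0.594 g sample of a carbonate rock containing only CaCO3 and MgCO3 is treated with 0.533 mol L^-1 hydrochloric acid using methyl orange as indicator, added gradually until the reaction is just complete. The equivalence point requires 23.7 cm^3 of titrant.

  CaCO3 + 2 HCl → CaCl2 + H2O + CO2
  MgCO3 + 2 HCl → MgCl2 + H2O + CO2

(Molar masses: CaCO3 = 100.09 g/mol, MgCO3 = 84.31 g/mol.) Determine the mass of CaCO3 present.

n(HCl) = 0.0237 × 0.533 = 0.0126 mol
Let x = n(CaCO3), y = n(MgCO3).
Titrant: 2x + 2y = 0.0126;  mass: 100.09x + 84.31y = 0.594
Solving, x = 3.90 × 10^-3 mol, y = 2.42 × 10^-3 mol
mass of CaCO3 = 3.90 × 10^-3 × 100.09 = 0.390 g

0.390 g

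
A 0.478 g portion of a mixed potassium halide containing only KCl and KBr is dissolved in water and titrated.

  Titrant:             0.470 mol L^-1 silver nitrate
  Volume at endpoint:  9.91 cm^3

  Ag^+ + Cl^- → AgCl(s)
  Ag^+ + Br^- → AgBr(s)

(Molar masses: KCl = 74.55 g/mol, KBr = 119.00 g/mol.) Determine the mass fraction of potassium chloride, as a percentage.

n(AgNO3) = 0.00991 × 0.470 = 4.66 × 10^-3 mol
Let x = n(KCl), y = n(KBr).
Titrant: 1x + 1y = 4.66 × 10^-3;  mass: 74.55x + 119.00y = 0.478
Solving, x = 1.72 × 10^-3 mol, y = 2.94 × 10^-3 mol
mass of KCl = 1.72 × 10^-3 × 74.55 = 0.128 g
% KCl = 0.128 / 0.478 × 100 = 26.8 %

26.8 %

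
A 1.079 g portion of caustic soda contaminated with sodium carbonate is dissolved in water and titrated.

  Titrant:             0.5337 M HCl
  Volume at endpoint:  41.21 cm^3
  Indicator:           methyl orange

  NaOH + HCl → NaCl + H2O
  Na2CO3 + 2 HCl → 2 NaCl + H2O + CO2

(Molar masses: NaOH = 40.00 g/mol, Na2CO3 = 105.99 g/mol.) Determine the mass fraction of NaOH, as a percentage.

n(HCl) = 0.04121 × 0.5337 = 0.02199 mol
Let x = n(NaOH), y = n(Na2CO3).
Titrant: 1x + 2y = 0.02199;  mass: 40.00x + 105.99y = 1.079
Solving, x = 6.661 × 10^-3 mol, y = 7.666 × 10^-3 mol
mass of NaOH = 6.661 × 10^-3 × 40.00 = 0.2664 g
% NaOH = 0.2664 / 1.079 × 100 = 24.69 %

24.69 %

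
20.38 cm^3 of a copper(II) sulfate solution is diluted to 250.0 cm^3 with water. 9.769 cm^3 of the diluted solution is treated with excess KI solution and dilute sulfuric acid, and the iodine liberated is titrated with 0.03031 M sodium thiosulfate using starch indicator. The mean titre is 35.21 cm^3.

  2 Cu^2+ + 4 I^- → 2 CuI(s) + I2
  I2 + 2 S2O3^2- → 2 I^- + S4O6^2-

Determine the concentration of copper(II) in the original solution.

n(S2O3^2-) = 0.03521 × 0.03031 = 1.067 × 10^-3 mol
n(I2) = n(S2O3^2-)/2 = 5.336 × 10^-4 mol
From the 2:1 ratio, n(Cu2+) in the aliquot = 2/1 × 5.336 × 10^-4 = 1.067 × 10^-3 mol
[Cu2+]_dilute = 1.067 × 10^-3 / 0.009769 = 0.1092 mol/L
[Cu2+]_original = 0.1092 × 250.0/20.38 = 1.340 mol/L

1.340 M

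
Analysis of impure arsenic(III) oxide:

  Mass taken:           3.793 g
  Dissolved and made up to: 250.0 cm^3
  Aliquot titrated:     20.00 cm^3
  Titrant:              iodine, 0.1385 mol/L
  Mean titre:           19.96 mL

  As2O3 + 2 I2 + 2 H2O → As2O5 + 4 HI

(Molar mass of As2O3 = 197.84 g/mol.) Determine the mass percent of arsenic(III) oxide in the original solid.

90.12 %

n(I2) per titration = 0.01996 × 0.1385 = 2.764 × 10^-3 mol
From the 1:2 ratio, n(As2O3) in each aliquot = 1/2 × 2.764 × 10^-3 = 1.382 × 10^-3 mol
n(As2O3) in the whole flask = 1.382 × 10^-3 × 250.0/20.00 = 0.01728 mol
mass of As2O3 = 0.01728 × 197.84 = 3.418 g
% As2O3 = 3.418 / 3.793 × 100 = 90.12 %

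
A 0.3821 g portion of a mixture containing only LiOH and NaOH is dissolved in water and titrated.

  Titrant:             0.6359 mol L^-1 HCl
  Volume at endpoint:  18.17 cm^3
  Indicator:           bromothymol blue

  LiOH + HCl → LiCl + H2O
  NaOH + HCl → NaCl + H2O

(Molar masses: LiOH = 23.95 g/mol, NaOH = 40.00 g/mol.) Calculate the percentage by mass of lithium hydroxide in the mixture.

31.27 %

n(HCl) = 0.01817 × 0.6359 = 0.01155 mol
Let x = n(LiOH), y = n(NaOH).
Titrant: 1x + 1y = 0.01155;  mass: 23.95x + 40.00y = 0.3821
Solving, x = 4.989 × 10^-3 mol, y = 6.565 × 10^-3 mol
mass of LiOH = 4.989 × 10^-3 × 23.95 = 0.1195 g
% LiOH = 0.1195 / 0.3821 × 100 = 31.27 %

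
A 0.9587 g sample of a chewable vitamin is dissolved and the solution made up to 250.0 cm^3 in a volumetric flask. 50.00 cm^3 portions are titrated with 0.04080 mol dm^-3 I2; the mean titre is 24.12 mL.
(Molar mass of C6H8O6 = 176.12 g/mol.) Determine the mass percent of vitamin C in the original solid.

C6H8O6 + I2 → C6H6O6 + 2 HI
n(I2) per titration = 0.02412 × 0.04080 = 9.841 × 10^-4 mol
n(C6H8O6) in each aliquot = 9.841 × 10^-4 mol (1:1 ratio)
n(C6H8O6) in the whole flask = 9.841 × 10^-4 × 250.0/50.00 = 4.920 × 10^-3 mol
mass of C6H8O6 = 4.920 × 10^-3 × 176.12 = 0.8666 g
% C6H8O6 = 0.8666 / 0.9587 × 100 = 90.39 %

90.39 %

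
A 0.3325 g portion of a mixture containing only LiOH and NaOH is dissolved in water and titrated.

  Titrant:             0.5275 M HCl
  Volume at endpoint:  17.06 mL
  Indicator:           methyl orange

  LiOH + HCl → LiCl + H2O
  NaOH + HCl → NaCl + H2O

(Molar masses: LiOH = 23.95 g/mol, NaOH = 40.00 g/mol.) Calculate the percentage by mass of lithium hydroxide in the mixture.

n(HCl) = 0.01706 × 0.5275 = 8.999 × 10^-3 mol
Let x = n(LiOH), y = n(NaOH).
Titrant: 1x + 1y = 8.999 × 10^-3;  mass: 23.95x + 40.00y = 0.3325
Solving, x = 1.711 × 10^-3 mol, y = 7.288 × 10^-3 mol
mass of LiOH = 1.711 × 10^-3 × 23.95 = 0.04099 g
% LiOH = 0.04099 / 0.3325 × 100 = 12.33 %

12.33 %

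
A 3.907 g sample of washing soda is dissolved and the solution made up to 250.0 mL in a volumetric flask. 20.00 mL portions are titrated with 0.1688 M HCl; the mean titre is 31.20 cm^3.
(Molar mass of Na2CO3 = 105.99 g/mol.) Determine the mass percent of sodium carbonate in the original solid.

Na2CO3 + 2 HCl → 2 NaCl + H2O + CO2
n(HCl) per titration = 0.03120 × 0.1688 = 5.267 × 10^-3 mol
From the 1:2 ratio, n(Na2CO3) in each aliquot = 1/2 × 5.267 × 10^-3 = 2.633 × 10^-3 mol
n(Na2CO3) in the whole flask = 2.633 × 10^-3 × 250.0/20.00 = 0.03292 mol
mass of Na2CO3 = 0.03292 × 105.99 = 3.489 g
% Na2CO3 = 3.489 / 3.907 × 100 = 89.30 %

89.30 %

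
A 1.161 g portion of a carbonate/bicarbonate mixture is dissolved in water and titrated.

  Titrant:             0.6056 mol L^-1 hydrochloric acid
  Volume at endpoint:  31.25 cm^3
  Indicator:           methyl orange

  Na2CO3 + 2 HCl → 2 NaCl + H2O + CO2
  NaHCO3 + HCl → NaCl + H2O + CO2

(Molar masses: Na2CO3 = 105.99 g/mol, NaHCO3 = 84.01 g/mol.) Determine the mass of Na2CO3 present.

0.7328 g

n(HCl) = 0.03125 × 0.6056 = 0.01893 mol
Let x = n(Na2CO3), y = n(NaHCO3).
Titrant: 2x + 1y = 0.01893;  mass: 105.99x + 84.01y = 1.161
Solving, x = 6.914 × 10^-3 mol, y = 5.097 × 10^-3 mol
mass of Na2CO3 = 6.914 × 10^-3 × 105.99 = 0.7328 g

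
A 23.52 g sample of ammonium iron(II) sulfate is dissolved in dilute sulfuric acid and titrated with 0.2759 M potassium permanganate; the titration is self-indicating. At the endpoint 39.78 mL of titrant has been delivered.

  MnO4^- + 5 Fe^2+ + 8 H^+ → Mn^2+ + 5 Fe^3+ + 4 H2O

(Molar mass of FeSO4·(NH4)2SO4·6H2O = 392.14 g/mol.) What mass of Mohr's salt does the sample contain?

n(KMnO4) = 0.03978 L × 0.2759 mol/L = 0.01098 mol
From the 5:1 ratio, n(FeSO4·(NH4)2SO4·6H2O) = 5/1 × 0.01098 = 0.05488 mol
mass of FeSO4·(NH4)2SO4·6H2O = 0.05488 × 392.14 g/mol = 21.52 g

21.52 g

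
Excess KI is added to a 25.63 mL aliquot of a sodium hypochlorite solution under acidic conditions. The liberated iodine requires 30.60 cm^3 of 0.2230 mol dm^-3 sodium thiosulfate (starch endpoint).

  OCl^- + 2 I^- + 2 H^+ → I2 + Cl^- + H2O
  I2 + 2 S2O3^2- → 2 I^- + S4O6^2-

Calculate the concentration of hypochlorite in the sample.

0.1331 mol/L

n(S2O3^2-) = 0.03060 × 0.2230 = 6.824 × 10^-3 mol
n(I2) = n(S2O3^2-)/2 = 3.412 × 10^-3 mol
n(OCl^-) in the aliquot = 3.412 × 10^-3 mol (1:1 ratio)
[OCl^-] = 3.412 × 10^-3 / 0.02563 = 0.1331 mol/L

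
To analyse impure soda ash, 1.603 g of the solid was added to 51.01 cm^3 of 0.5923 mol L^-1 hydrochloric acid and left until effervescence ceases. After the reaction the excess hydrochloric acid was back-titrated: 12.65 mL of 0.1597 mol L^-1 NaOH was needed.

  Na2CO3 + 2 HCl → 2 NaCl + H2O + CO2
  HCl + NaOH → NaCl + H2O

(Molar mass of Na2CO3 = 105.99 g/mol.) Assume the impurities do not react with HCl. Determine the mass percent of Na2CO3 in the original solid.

n(HCl) added = 0.05101 × 0.5923 = 0.03021 mol
n(NaOH) used in back-titration = 0.01265 × 0.1597 = 2.020 × 10^-3 mol
n(HCl) left over = 2.020 × 10^-3 mol (1:1 ratio)
n(HCl) consumed by analyte = 0.03021 − 2.020 × 10^-3 = 0.02819 mol
From the 1:2 ratio, n(Na2CO3) = 1/2 × 0.02819 = 0.01410 mol
mass of Na2CO3 = 0.01410 × 105.99 = 1.494 g
% Na2CO3 = 1.494 / 1.603 × 100 = 93.21 %

93.21 %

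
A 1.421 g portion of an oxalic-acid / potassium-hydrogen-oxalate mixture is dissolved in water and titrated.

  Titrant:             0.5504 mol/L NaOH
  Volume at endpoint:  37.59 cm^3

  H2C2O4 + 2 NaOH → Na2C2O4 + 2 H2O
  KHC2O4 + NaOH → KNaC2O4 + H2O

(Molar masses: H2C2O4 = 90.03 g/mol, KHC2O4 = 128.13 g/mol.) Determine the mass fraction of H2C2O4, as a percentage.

46.88 %

n(NaOH) = 0.03759 × 0.5504 = 0.02069 mol
Let x = n(H2C2O4), y = n(KHC2O4).
Titrant: 2x + 1y = 0.02069;  mass: 90.03x + 128.13y = 1.421
Solving, x = 7.399 × 10^-3 mol, y = 5.891 × 10^-3 mol
mass of H2C2O4 = 7.399 × 10^-3 × 90.03 = 0.6661 g
% H2C2O4 = 0.6661 / 1.421 × 100 = 46.88 %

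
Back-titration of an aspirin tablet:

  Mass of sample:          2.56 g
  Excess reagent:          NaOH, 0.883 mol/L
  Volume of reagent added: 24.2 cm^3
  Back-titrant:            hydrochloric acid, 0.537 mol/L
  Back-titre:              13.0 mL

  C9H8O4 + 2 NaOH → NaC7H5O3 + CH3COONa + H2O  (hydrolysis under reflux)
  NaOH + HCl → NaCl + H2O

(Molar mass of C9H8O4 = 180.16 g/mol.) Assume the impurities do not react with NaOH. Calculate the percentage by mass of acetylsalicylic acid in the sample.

n(NaOH) added = 0.0242 × 0.883 = 0.0214 mol
n(HCl) used in back-titration = 0.0130 × 0.537 = 6.98 × 10^-3 mol
n(NaOH) left over = 6.98 × 10^-3 mol (1:1 ratio)
n(NaOH) consumed by analyte = 0.0214 − 6.98 × 10^-3 = 0.0144 mol
From the 1:2 ratio, n(C9H8O4) = 1/2 × 0.0144 = 7.19 × 10^-3 mol
mass of C9H8O4 = 7.19 × 10^-3 × 180.16 = 1.30 g
% C9H8O4 = 1.30 / 2.56 × 100 = 50.6 %

50.6 %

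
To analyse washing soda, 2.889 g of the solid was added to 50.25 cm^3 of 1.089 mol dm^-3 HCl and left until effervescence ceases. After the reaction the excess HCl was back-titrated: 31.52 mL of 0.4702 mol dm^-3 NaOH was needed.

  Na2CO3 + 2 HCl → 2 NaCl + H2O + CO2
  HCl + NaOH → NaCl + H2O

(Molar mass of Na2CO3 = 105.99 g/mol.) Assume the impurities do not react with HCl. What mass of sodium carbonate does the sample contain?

2.115 g

n(HCl) added = 0.05025 × 1.089 = 0.05472 mol
n(NaOH) used in back-titration = 0.03152 × 0.4702 = 0.01482 mol
n(HCl) left over = 0.01482 mol (1:1 ratio)
n(HCl) consumed by analyte = 0.05472 − 0.01482 = 0.03990 mol
From the 1:2 ratio, n(Na2CO3) = 1/2 × 0.03990 = 0.01995 mol
mass of Na2CO3 = 0.01995 × 105.99 = 2.115 g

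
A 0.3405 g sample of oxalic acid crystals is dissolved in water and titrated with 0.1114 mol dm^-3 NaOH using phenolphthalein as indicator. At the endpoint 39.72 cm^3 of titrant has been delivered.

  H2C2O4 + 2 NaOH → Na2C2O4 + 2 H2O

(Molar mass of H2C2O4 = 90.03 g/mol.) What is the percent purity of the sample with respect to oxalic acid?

n(NaOH) = 0.03972 L × 0.1114 mol/L = 4.425 × 10^-3 mol
From the 1:2 ratio, n(H2C2O4) = 1/2 × 4.425 × 10^-3 = 2.212 × 10^-3 mol
mass of H2C2O4 = 2.212 × 10^-3 × 90.03 g/mol = 0.1992 g
% H2C2O4 = 0.1992 / 0.3405 × 100 = 58.50 %

58.50 %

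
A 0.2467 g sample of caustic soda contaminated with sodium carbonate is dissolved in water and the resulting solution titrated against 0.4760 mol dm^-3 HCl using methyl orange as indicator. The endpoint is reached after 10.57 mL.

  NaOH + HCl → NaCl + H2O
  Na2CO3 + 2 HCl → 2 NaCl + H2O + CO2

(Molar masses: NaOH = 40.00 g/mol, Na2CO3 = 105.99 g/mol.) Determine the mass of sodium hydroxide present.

n(HCl) = 0.01057 × 0.4760 = 5.031 × 10^-3 mol
Let x = n(NaOH), y = n(Na2CO3).
Titrant: 1x + 2y = 5.031 × 10^-3;  mass: 40.00x + 105.99y = 0.2467
Solving, x = 1.534 × 10^-3 mol, y = 1.749 × 10^-3 mol
mass of NaOH = 1.534 × 10^-3 × 40.00 = 0.06136 g

0.06136 g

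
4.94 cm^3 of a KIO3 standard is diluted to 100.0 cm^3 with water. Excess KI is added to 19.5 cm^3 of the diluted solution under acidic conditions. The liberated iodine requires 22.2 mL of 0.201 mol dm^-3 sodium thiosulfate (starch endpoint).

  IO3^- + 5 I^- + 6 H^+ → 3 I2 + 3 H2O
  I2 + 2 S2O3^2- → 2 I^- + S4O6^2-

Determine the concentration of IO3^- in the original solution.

0.772 mol/L

n(S2O3^2-) = 0.0222 × 0.201 = 4.46 × 10^-3 mol
n(I2) = n(S2O3^2-)/2 = 2.23 × 10^-3 mol
From the 1:3 ratio, n(IO3^-) in the aliquot = 1/3 × 2.23 × 10^-3 = 7.44 × 10^-4 mol
[IO3^-]_dilute = 7.44 × 10^-4 / 0.0195 = 0.0381 mol/L
[IO3^-]_original = 0.0381 × 100.0/4.94 = 0.772 mol/L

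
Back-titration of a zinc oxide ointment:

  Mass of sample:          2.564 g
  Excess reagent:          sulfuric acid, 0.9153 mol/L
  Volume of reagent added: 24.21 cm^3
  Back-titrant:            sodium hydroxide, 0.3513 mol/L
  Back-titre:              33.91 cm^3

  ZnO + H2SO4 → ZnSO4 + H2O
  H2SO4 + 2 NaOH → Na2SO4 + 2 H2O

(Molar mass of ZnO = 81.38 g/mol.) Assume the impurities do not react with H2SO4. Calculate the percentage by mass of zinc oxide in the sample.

51.43 %

n(H2SO4) added = 0.02421 × 0.9153 = 0.02216 mol
n(NaOH) used in back-titration = 0.03391 × 0.3513 = 0.01191 mol
From the 1:2 ratio, n(H2SO4) left over = 1/2 × 0.01191 = 5.956 × 10^-3 mol
n(H2SO4) consumed by analyte = 0.02216 − 5.956 × 10^-3 = 0.01620 mol
n(ZnO) = 0.01620 mol (1:1 ratio)
mass of ZnO = 0.01620 × 81.38 = 1.319 g
% ZnO = 1.319 / 2.564 × 100 = 51.43 %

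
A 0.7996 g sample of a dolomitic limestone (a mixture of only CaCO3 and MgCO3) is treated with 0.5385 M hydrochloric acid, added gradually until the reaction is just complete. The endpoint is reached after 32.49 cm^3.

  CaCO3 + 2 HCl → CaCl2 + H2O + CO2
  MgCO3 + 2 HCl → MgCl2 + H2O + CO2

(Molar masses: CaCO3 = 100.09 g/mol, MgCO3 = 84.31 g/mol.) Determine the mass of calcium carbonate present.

0.3936 g

n(HCl) = 0.03249 × 0.5385 = 0.01750 mol
Let x = n(CaCO3), y = n(MgCO3).
Titrant: 2x + 2y = 0.01750;  mass: 100.09x + 84.31y = 0.7996
Solving, x = 3.933 × 10^-3 mol, y = 4.815 × 10^-3 mol
mass of CaCO3 = 3.933 × 10^-3 × 100.09 = 0.3936 g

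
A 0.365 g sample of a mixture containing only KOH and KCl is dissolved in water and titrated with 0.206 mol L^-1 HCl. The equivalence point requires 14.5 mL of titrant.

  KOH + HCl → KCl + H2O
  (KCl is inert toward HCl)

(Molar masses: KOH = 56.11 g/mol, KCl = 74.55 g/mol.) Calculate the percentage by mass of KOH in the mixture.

n(HCl) = 0.0145 × 0.206 = 2.99 × 10^-3 mol
Let x = n(KOH), y = n(KCl).
Titrant: 1x = 2.99 × 10^-3;  mass: 56.11x + 74.55y = 0.365
Solving, x = 2.99 × 10^-3 mol, y = 2.65 × 10^-3 mol
mass of KOH = 2.99 × 10^-3 × 56.11 = 0.168 g
% KOH = 0.168 / 0.365 × 100 = 45.9 %

45.9 %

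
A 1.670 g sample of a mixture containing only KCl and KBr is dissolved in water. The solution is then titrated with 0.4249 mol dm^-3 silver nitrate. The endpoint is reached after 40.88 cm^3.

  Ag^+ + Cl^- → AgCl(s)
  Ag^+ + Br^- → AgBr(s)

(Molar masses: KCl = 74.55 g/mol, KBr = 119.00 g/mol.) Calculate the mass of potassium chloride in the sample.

n(AgNO3) = 0.04088 × 0.4249 = 0.01737 mol
Let x = n(KCl), y = n(KBr).
Titrant: 1x + 1y = 0.01737;  mass: 74.55x + 119.00y = 1.670
Solving, x = 8.932 × 10^-3 mol, y = 8.438 × 10^-3 mol
mass of KCl = 8.932 × 10^-3 × 74.55 = 0.6659 g

0.6659 g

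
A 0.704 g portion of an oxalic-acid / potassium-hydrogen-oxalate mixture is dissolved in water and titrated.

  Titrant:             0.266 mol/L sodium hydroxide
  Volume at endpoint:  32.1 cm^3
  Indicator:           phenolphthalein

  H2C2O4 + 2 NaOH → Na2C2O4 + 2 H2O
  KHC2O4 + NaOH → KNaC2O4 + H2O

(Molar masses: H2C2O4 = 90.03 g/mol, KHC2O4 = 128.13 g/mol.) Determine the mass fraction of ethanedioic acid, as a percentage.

n(NaOH) = 0.0321 × 0.266 = 8.54 × 10^-3 mol
Let x = n(H2C2O4), y = n(KHC2O4).
Titrant: 2x + 1y = 8.54 × 10^-3;  mass: 90.03x + 128.13y = 0.704
Solving, x = 2.35 × 10^-3 mol, y = 3.85 × 10^-3 mol
mass of H2C2O4 = 2.35 × 10^-3 × 90.03 = 0.211 g
% H2C2O4 = 0.211 / 0.704 × 100 = 30.0 %

30.0 %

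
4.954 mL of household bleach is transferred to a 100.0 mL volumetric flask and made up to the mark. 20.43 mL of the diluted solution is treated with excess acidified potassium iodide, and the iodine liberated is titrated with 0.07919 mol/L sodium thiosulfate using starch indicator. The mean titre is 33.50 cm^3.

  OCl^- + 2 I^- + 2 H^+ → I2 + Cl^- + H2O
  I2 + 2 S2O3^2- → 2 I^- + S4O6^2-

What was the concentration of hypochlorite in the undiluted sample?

1.311 mol/L

n(S2O3^2-) = 0.03350 × 0.07919 = 2.653 × 10^-3 mol
n(I2) = n(S2O3^2-)/2 = 1.326 × 10^-3 mol
n(OCl^-) in the aliquot = 1.326 × 10^-3 mol (1:1 ratio)
[OCl^-]_dilute = 1.326 × 10^-3 / 0.02043 = 0.06493 mol/L
[OCl^-]_original = 0.06493 × 100.0/4.954 = 1.311 mol/L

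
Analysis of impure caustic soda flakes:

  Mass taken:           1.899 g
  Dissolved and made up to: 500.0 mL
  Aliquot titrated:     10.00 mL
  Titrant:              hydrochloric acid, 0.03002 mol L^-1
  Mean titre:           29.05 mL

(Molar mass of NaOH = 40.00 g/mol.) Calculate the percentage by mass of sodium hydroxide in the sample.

NaOH + HCl → NaCl + H2O
n(HCl) per titration = 0.02905 × 0.03002 = 8.721 × 10^-4 mol
n(NaOH) in each aliquot = 8.721 × 10^-4 mol (1:1 ratio)
n(NaOH) in the whole flask = 8.721 × 10^-4 × 500.0/10.00 = 0.04360 mol
mass of NaOH = 0.04360 × 40.00 = 1.744 g
% NaOH = 1.744 / 1.899 × 100 = 91.85 %

91.85 %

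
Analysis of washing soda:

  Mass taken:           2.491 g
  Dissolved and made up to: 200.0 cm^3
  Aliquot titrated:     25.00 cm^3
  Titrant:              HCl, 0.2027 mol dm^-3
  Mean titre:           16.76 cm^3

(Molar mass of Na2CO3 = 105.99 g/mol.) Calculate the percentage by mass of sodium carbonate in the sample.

Na2CO3 + 2 HCl → 2 NaCl + H2O + CO2
n(HCl) per titration = 0.01676 × 0.2027 = 3.397 × 10^-3 mol
From the 1:2 ratio, n(Na2CO3) in each aliquot = 1/2 × 3.397 × 10^-3 = 1.699 × 10^-3 mol
n(Na2CO3) in the whole flask = 1.699 × 10^-3 × 200.0/25.00 = 0.01359 mol
mass of Na2CO3 = 0.01359 × 105.99 = 1.440 g
% Na2CO3 = 1.440 / 2.491 × 100 = 57.82 %

57.82 %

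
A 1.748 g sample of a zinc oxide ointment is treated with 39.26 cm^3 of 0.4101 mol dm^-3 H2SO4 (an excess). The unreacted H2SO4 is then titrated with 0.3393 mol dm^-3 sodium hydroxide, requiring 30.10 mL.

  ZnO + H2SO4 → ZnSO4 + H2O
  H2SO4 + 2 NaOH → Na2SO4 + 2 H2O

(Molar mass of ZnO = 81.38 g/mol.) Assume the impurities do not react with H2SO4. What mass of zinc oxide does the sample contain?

0.8947 g

n(H2SO4) added = 0.03926 × 0.4101 = 0.01610 mol
n(NaOH) used in back-titration = 0.03010 × 0.3393 = 0.01021 mol
From the 1:2 ratio, n(H2SO4) left over = 1/2 × 0.01021 = 5.106 × 10^-3 mol
n(H2SO4) consumed by analyte = 0.01610 − 5.106 × 10^-3 = 0.01099 mol
n(ZnO) = 0.01099 mol (1:1 ratio)
mass of ZnO = 0.01099 × 81.38 = 0.8947 g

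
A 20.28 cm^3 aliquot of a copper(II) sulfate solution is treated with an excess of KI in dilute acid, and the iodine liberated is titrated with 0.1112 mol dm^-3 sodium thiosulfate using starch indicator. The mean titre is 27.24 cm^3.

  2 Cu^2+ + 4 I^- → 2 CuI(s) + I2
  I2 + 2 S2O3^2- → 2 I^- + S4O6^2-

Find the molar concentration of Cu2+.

0.1494 mol/L

n(S2O3^2-) = 0.02724 × 0.1112 = 3.029 × 10^-3 mol
n(I2) = n(S2O3^2-)/2 = 1.515 × 10^-3 mol
From the 2:1 ratio, n(Cu2+) in the aliquot = 2/1 × 1.515 × 10^-3 = 3.029 × 10^-3 mol
[Cu2+] = 3.029 × 10^-3 / 0.02028 = 0.1494 mol/L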